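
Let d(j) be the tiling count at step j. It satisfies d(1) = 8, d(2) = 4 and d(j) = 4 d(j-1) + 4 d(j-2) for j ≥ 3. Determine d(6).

d(3) = 4*4 + 4*8 = 48
d(4) = 4*48 + 4*4 = 208
d(5) = 4*208 + 4*48 = 1024
d(6) = 4*1024 + 4*208 = 4928

4928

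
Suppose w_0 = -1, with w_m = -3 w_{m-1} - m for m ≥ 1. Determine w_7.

w_1 = -3(-1) - 1 = 2
w_2 = -3(2) - 2 = -8
w_3 = -3(-8) - 3 = 21
w_4 = -3(21) - 4 = -67
w_5 = -3(-67) - 5 = 196
w_6 = -3(196) - 6 = -594
w_7 = -3(-594) - 7 = 1775

1775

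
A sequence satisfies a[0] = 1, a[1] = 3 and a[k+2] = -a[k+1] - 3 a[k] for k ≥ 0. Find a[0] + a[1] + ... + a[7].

a[2] = -3 - 3·1 = -6
a[3] = -(-6) - 3·3 = -3
a[4] = -(-3) - 3·(-6) = 21
a[5] = -21 - 3·(-3) = -12
a[6] = -(-12) - 3·21 = -51
a[7] = -(-51) - 3·(-12) = 87
Sum = 1 + 3 + (-6) + (-3) + 21 + (-12) + (-51) + 87 = 40

40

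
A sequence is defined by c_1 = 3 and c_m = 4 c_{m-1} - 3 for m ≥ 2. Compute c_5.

c_2 = 4*3 - 3 = 9
c_3 = 4*9 - 3 = 33
c_4 = 4*33 - 3 = 129
c_5 = 4*129 - 3 = 513

513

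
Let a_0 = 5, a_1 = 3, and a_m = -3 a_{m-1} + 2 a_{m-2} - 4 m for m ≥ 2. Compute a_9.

39203

a_2 = -3*3 + 2*5 - 8 = -7
a_3 = -3*(-7) + 2*3 - 12 = 15
a_4 = -3*15 + 2*(-7) - 16 = -75
a_5 = -3*(-75) + 2*15 - 20 = 235
a_6 = -3*235 + 2*(-75) - 24 = -879
a_7 = -3*(-879) + 2*235 - 28 = 3079
a_8 = -3*3079 + 2*(-879) - 32 = -11027
a_9 = -3*(-11027) + 2*3079 - 36 = 39203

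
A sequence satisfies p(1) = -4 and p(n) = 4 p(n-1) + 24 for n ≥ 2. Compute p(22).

17592186044408

The fixed point is 24/(1 - 4) = -8, so p(n) + 8 = 4(p(n-1) + 8).
Hence p(n) = 4·4^{n-1} - 8.
p(22) = 4·4^{21} - 8 = 4·4398046511104 - 8 = 17592186044408.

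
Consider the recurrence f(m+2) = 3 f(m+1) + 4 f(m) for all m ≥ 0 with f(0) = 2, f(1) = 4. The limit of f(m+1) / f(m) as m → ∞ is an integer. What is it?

4

The characteristic equation is r^2 - 3r - 4 = 0, which factors as (r - 4)(r + 1) = 0.
So the roots are 4 and -1. Since |4| > |-1| and the coefficient of 4^m is non-zero, the ratio tends to 4.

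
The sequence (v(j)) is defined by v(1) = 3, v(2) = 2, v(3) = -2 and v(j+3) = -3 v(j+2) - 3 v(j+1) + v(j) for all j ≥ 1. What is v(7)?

30

v(4) = -3·(-2) - 3·2 + 3 = 3
v(5) = -3·3 - 3·(-2) + 2 = -1
v(6) = -3·(-1) - 3·3 + (-2) = -8
v(7) = -3·(-8) - 3·(-1) + 3 = 30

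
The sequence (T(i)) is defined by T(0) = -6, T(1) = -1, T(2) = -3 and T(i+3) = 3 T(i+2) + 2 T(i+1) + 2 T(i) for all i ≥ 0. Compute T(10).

-194145

T(3) = 3·(-3) + 2·(-1) + 2·(-6) = -23
T(4) = 3·(-23) + 2·(-3) + 2·(-1) = -77
T(5) = 3·(-77) + 2·(-23) + 2·(-3) = -283
T(6) = 3·(-283) + 2·(-77) + 2·(-23) = -1049
T(7) = 3·(-1049) + 2·(-283) + 2·(-77) = -3867
T(8) = 3·(-3867) + 2·(-1049) + 2·(-283) = -14265
T(9) = 3·(-14265) + 2·(-3867) + 2·(-1049) = -52627
T(10) = 3·(-52627) + 2·(-14265) + 2·(-3867) = -194145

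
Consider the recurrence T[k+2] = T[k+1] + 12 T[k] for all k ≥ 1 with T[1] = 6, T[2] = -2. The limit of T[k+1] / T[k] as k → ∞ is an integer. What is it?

4

The characteristic equation is r^2 - r - 12 = 0, which factors as (r - 4)(r + 3) = 0.
So the roots are 4 and -3. Since |4| > |-3| and the coefficient of 4^k is non-zero, the ratio tends to 4.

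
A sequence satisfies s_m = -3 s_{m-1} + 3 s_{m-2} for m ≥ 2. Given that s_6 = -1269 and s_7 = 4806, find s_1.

-2

Rearranging, s_{m-2} = (s_m + 3 s_{m-1}) / 3.
s_5 = (4806 + 3*(-1269)) / 3 = 999/3 = 333
s_4 = (-1269 + 3*333) / 3 = -270/3 = -90
s_3 = (333 + 3*(-90)) / 3 = 63/3 = 21
s_2 = (-90 + 3*21) / 3 = -27/3 = -9
s_1 = (21 + 3*(-9)) / 3 = -6/3 = -2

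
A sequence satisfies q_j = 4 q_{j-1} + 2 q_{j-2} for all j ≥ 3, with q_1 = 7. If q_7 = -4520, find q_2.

Let q_2 = w.
q_3 = 14 + 4w
q_4 = 56 + 18w
q_5 = 252 + 80w
q_6 = 1120 + 356w
q_7 = 4984 + 1584w
So 4984 + 1584w = -4520, giving w = -6.

-6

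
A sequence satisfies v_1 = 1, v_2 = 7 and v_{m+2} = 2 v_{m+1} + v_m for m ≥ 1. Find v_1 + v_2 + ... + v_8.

v_3 = 2·7 + 1 = 15
v_4 = 2·15 + 7 = 37
v_5 = 2·37 + 15 = 89
v_6 = 2·89 + 37 = 215
v_7 = 2·215 + 89 = 519
v_8 = 2·519 + 215 = 1253
Sum = 1 + 7 + 15 + 37 + 89 + 215 + 519 + 1253 = 2136

2136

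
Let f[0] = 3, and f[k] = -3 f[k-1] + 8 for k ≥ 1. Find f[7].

-2185

f[1] = -3*3 + 8 = -1
f[2] = -3*(-1) + 8 = 11
f[3] = -3*11 + 8 = -25
f[4] = -3*(-25) + 8 = 83
f[5] = -3*83 + 8 = -241
f[6] = -3*(-241) + 8 = 731
f[7] = -3*731 + 8 = -2185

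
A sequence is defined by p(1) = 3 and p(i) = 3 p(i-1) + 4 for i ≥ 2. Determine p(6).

1213

p(2) = 3*3 + 4 = 13
p(3) = 3*13 + 4 = 43
p(4) = 3*43 + 4 = 133
p(5) = 3*133 + 4 = 403
p(6) = 3*403 + 4 = 1213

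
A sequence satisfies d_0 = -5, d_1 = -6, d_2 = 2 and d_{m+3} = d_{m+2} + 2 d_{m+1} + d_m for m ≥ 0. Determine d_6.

-94

d_3 = 2 + 2·(-6) + (-5) = -15
d_4 = (-15) + 2·2 + (-6) = -17
d_5 = (-17) + 2·(-15) + 2 = -45
d_6 = (-45) + 2·(-17) + (-15) = -94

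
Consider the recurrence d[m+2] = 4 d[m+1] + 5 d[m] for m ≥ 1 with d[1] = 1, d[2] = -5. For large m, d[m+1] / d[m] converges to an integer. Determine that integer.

5

The characteristic equation is r^2 - 4r - 5 = 0, which factors as (r - 5)(r + 1) = 0.
So the roots are 5 and -1. Since |5| > |-1| and the coefficient of 5^m is non-zero, the ratio tends to 5.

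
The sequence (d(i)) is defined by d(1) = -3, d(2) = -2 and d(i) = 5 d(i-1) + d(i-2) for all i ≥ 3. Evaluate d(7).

-9383

d(3) = 5·(-2) + (-3) = -13
d(4) = 5·(-13) + (-2) = -67
d(5) = 5·(-67) + (-13) = -348
d(6) = 5·(-348) + (-67) = -1807
d(7) = 5·(-1807) + (-348) = -9383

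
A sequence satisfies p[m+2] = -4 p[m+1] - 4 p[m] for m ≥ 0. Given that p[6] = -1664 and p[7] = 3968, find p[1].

Rearranging, p[m-2] = (p[m] + 4 p[m-1]) / -4.
p[5] = (3968 + 4(-1664)) / -4 = -2688/-4 = 672
p[4] = (-1664 + 4(672)) / -4 = 1024/-4 = -256
p[3] = (672 + 4(-256)) / -4 = -352/-4 = 88
p[2] = (-256 + 4(88)) / -4 = 96/-4 = -24
p[1] = (88 + 4(-24)) / -4 = -8/-4 = 2

2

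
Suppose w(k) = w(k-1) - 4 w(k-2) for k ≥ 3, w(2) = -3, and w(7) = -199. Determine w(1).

5

Let w(1) = v.
w(3) = -3 - 4v
w(4) = 9 - 4v
w(5) = 21 + 12v
w(6) = -15 + 28v
w(7) = -99 - 20v
So -99 - 20v = -199, giving v = 5.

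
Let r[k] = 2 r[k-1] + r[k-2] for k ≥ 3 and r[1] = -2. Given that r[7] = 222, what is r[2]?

4

Let r[2] = x.
r[3] = -2 + 2x
r[4] = -4 + 5x
r[5] = -10 + 12x
r[6] = -24 + 29x
r[7] = -58 + 70x
So -58 + 70x = 222, giving x = 4.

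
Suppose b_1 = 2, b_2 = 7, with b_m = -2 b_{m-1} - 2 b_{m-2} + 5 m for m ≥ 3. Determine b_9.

b_3 = -2·7 - 2·2 + 15 = -3
b_4 = -2·(-3) - 2·7 + 20 = 12
b_5 = -2·12 - 2·(-3) + 25 = 7
b_6 = -2·7 - 2·12 + 30 = -8
b_7 = -2·(-8) - 2·7 + 35 = 37
b_8 = -2·37 - 2·(-8) + 40 = -18
b_9 = -2·(-18) - 2·37 + 45 = 7

7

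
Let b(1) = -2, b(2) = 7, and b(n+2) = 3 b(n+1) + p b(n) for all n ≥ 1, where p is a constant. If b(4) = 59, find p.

b(3) = 21 - 2p
b(4) = 63 + p
So 63 + p = 59, giving p = -4.

-4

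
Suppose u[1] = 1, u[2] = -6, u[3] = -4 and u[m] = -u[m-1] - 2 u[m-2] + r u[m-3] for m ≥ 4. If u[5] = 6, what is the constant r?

-2

u[4] = 16 + r
u[5] = -8 - 7r
So -8 - 7r = 6, giving r = -2.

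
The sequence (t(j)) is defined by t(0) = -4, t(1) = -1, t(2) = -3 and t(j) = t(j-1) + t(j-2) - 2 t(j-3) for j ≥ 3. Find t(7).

t(3) = (-3) + (-1) - 2(-4) = 4
t(4) = 4 + (-3) - 2(-1) = 3
t(5) = 3 + 4 - 2(-3) = 13
t(6) = 13 + 3 - 2(4) = 8
t(7) = 8 + 13 - 2(3) = 15

15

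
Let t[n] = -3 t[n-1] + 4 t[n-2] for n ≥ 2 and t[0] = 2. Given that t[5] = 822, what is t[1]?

Let t[1] = v.
t[2] = 8 - 3v
t[3] = -24 + 13v
t[4] = 104 - 51v
t[5] = -408 + 205v
So -408 + 205v = 822, giving v = 6.

6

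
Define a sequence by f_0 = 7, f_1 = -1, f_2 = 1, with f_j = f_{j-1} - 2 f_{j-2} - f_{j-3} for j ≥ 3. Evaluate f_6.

f_3 = 1 - 2·(-1) - 7 = -4
f_4 = (-4) - 2·1 - (-1) = -5
f_5 = (-5) - 2·(-4) - 1 = 2
f_6 = 2 - 2·(-5) - (-4) = 16

16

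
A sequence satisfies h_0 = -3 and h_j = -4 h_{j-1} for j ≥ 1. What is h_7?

49152

h_1 = -4(-3) = 12
h_2 = -4(12) = -48
h_3 = -4(-48) = 192
h_4 = -4(192) = -768
h_5 = -4(-768) = 3072
h_6 = -4(3072) = -12288
h_7 = -4(-12288) = 49152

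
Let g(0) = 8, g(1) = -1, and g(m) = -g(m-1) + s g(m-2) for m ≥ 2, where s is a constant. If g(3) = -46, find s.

5

g(2) = 1 + 8s
g(3) = -1 - 9s
So -1 - 9s = -46, giving s = 5.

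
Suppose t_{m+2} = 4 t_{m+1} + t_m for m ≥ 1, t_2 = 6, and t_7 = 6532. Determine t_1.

Let t_1 = y.
t_3 = 24 + y
t_4 = 102 + 4y
t_5 = 432 + 17y
t_6 = 1830 + 72y
t_7 = 7752 + 305y
So 7752 + 305y = 6532, giving y = -4.

-4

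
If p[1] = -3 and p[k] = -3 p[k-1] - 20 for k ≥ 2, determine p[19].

The fixed point is -20/(1 + 3) = -5, so p[k] + 5 = -3(p[k-1] + 5).
Hence p[k] = 2·(-3)^{k-1} - 5.
p[19] = 2·(-3)^{18} - 5 = 2·387420489 - 5 = 774840973.

774840973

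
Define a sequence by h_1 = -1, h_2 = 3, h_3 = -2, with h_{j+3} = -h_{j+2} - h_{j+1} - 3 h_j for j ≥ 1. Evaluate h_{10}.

h_4 = -(-2) - 3 - 3·(-1) = 2
h_5 = -2 - (-2) - 3·3 = -9
h_6 = -(-9) - 2 - 3·(-2) = 13
h_7 = -13 - (-9) - 3·2 = -10
h_8 = -(-10) - 13 - 3·(-9) = 24
h_9 = -24 - (-10) - 3·13 = -53
h_{10} = -(-53) - 24 - 3·(-10) = 59

59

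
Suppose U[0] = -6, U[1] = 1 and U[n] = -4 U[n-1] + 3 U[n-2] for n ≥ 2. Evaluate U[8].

U[2] = -4*1 + 3*(-6) = -22
U[3] = -4*(-22) + 3*1 = 91
U[4] = -4*91 + 3*(-22) = -430
U[5] = -4*(-430) + 3*91 = 1993
U[6] = -4*1993 + 3*(-430) = -9262
U[7] = -4*(-9262) + 3*1993 = 43027
U[8] = -4*43027 + 3*(-9262) = -199894

-199894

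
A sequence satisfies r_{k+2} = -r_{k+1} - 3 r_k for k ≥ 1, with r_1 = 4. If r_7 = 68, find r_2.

Let r_2 = y.
r_3 = -12 - y
r_4 = 12 - 2y
r_5 = 24 + 5y
r_6 = -60 + y
r_7 = -12 - 16y
So -12 - 16y = 68, giving y = -5.

-5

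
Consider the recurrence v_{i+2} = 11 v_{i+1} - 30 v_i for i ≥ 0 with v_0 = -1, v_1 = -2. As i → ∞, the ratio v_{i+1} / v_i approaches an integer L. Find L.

The characteristic equation is r^2 - 11r + 30 = 0, which factors as (r - 6)(r - 5) = 0.
So the roots are 6 and 5. Since |6| > |5| and the coefficient of 6^i is non-zero, the ratio tends to 6.

6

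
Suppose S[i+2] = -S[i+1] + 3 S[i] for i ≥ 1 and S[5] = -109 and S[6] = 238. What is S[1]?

Rearranging, S[i-2] = (S[i] + S[i-1]) / 3.
S[4] = (238 + (-109)) / 3 = 129/3 = 43
S[3] = (-109 + 43) / 3 = -66/3 = -22
S[2] = (43 + (-22)) / 3 = 21/3 = 7
S[1] = (-22 + 7) / 3 = -15/3 = -5

-5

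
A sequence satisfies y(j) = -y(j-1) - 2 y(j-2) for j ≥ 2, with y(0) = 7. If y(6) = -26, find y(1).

8

Let y(1) = w.
y(2) = -14 - w
y(3) = 14 - w
y(4) = 14 + 3w
y(5) = -42 - w
y(6) = 14 - 5w
So 14 - 5w = -26, giving w = 8.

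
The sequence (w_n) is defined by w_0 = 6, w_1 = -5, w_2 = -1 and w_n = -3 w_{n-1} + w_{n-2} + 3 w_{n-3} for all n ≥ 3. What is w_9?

w_3 = -3(-1) + (-5) + 3(6) = 16
w_4 = -3(16) + (-1) + 3(-5) = -64
w_5 = -3(-64) + 16 + 3(-1) = 205
w_6 = -3(205) + (-64) + 3(16) = -631
w_7 = -3(-631) + 205 + 3(-64) = 1906
w_8 = -3(1906) + (-631) + 3(205) = -5734
w_9 = -3(-5734) + 1906 + 3(-631) = 17215

17215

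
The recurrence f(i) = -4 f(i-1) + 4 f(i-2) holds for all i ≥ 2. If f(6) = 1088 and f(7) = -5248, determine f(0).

3

Rearranging, f(i-2) = (f(i) + 4 f(i-1)) / 4.
f(5) = (-5248 + 4(1088)) / 4 = -896/4 = -224
f(4) = (1088 + 4(-224)) / 4 = 192/4 = 48
f(3) = (-224 + 4(48)) / 4 = -32/4 = -8
f(2) = (48 + 4(-8)) / 4 = 16/4 = 4
f(1) = (-8 + 4(4)) / 4 = 8/4 = 2
f(0) = (4 + 4(2)) / 4 = 12/4 = 3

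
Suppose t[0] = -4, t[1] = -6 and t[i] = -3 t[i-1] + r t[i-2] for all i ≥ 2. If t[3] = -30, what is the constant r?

4

t[2] = 18 - 4r
t[3] = -54 + 6r
So -54 + 6r = -30, giving r = 4.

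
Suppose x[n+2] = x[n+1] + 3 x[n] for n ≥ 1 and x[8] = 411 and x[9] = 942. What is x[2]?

3

Rearranging, x[n-2] = (x[n] - x[n-1]) / 3.
x[7] = (942 - 411) / 3 = 531/3 = 177
x[6] = (411 - 177) / 3 = 234/3 = 78
x[5] = (177 - 78) / 3 = 99/3 = 33
x[4] = (78 - 33) / 3 = 45/3 = 15
x[3] = (33 - 15) / 3 = 18/3 = 6
x[2] = (15 - 6) / 3 = 9/3 = 3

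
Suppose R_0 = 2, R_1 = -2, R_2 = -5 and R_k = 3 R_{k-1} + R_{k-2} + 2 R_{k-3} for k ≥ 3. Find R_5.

R_3 = 3(-5) + (-2) + 2(2) = -13
R_4 = 3(-13) + (-5) + 2(-2) = -48
R_5 = 3(-48) + (-13) + 2(-5) = -167

-167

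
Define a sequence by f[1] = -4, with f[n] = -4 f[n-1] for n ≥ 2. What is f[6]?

f[2] = -4·(-4) = 16
f[3] = -4·16 = -64
f[4] = -4·(-64) = 256
f[5] = -4·256 = -1024
f[6] = -4·(-1024) = 4096

4096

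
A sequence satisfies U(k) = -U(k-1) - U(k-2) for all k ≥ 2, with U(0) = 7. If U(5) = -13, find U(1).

Let U(1) = z.
U(2) = -7 - z
U(3) = 7
U(4) = z
U(5) = -7 - z
So -7 - z = -13, giving z = 6.

6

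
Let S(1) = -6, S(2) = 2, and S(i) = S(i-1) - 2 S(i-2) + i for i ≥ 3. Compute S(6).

-40

S(3) = 2 - 2·(-6) + 3 = 17
S(4) = 17 - 2·2 + 4 = 17
S(5) = 17 - 2·17 + 5 = -12
S(6) = (-12) - 2·17 + 6 = -40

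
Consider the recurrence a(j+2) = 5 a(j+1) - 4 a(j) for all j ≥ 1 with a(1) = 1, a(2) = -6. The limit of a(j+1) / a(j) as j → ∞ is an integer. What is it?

4

The characteristic equation is r^2 - 5r + 4 = 0, which factors as (r - 4)(r - 1) = 0.
So the roots are 4 and 1. Since |4| > |1| and the coefficient of 4^j is non-zero, the ratio tends to 4.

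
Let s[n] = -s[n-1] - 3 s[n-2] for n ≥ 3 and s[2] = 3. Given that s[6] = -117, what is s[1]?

Let s[1] = z.
s[3] = -3 - 3z
s[4] = -6 + 3z
s[5] = 15 + 6z
s[6] = 3 - 15z
So 3 - 15z = -117, giving z = 8.

8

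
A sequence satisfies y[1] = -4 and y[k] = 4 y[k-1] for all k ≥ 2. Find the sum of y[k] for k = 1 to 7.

y[2] = 4(-4) = -16
y[3] = 4(-16) = -64
y[4] = 4(-64) = -256
y[5] = 4(-256) = -1024
y[6] = 4(-1024) = -4096
y[7] = 4(-4096) = -16384
Sum = (-4) + (-16) + (-64) + (-256) + (-1024) + (-4096) + (-16384) = -21844

-21844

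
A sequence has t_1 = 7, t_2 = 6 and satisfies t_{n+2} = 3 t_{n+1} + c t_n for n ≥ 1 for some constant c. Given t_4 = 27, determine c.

t_3 = 18 + 7c
t_4 = 54 + 27c
So 54 + 27c = 27, giving c = -1.

-1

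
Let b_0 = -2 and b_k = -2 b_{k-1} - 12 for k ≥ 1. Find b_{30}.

The fixed point is -12/(1 + 2) = -4, so b_k + 4 = -2(b_{k-1} + 4).
Hence b_k = 2·(-2)^k - 4.
b_{30} = 2·(-2)^{30} - 4 = 2·1073741824 - 4 = 2147483644.

2147483644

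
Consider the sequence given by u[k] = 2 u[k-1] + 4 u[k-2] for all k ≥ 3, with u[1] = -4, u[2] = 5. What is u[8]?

64

u[3] = 2·5 + 4·(-4) = -6
u[4] = 2·(-6) + 4·5 = 8
u[5] = 2·8 + 4·(-6) = -8
u[6] = 2·(-8) + 4·8 = 16
u[7] = 2·16 + 4·(-8) = 0
u[8] = 2·0 + 4·16 = 64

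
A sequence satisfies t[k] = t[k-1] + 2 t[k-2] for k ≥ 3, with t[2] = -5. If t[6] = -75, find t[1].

Let t[1] = x.
t[3] = -5 + 2x
t[4] = -15 + 2x
t[5] = -25 + 6x
t[6] = -55 + 10x
So -55 + 10x = -75, giving x = -2.

-2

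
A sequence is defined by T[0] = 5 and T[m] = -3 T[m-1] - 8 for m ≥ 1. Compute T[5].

T[1] = -3(5) - 8 = -23
T[2] = -3(-23) - 8 = 61
T[3] = -3(61) - 8 = -191
T[4] = -3(-191) - 8 = 565
T[5] = -3(565) - 8 = -1703

-1703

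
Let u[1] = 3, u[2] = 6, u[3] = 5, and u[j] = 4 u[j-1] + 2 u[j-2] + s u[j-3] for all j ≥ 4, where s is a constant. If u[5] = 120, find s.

-1

u[4] = 32 + 3s
u[5] = 138 + 18s
So 138 + 18s = 120, giving s = -1.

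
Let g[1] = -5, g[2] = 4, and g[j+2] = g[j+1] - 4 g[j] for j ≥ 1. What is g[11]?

-2200

g[3] = 4 - 4*(-5) = 24
g[4] = 24 - 4*4 = 8
g[5] = 8 - 4*24 = -88
g[6] = (-88) - 4*8 = -120
g[7] = (-120) - 4*(-88) = 232
g[8] = 232 - 4*(-120) = 712
g[9] = 712 - 4*232 = -216
g[10] = (-216) - 4*712 = -3064
g[11] = (-3064) - 4*(-216) = -2200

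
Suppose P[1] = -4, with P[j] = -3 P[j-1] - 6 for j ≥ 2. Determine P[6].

606

P[2] = -3*(-4) - 6 = 6
P[3] = -3*6 - 6 = -24
P[4] = -3*(-24) - 6 = 66
P[5] = -3*66 - 6 = -204
P[6] = -3*(-204) - 6 = 606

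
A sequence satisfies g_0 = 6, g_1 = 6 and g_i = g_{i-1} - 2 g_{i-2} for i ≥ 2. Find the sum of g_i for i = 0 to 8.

g_2 = 6 - 2(6) = -6
g_3 = (-6) - 2(6) = -18
g_4 = (-18) - 2(-6) = -6
g_5 = (-6) - 2(-18) = 30
g_6 = 30 - 2(-6) = 42
g_7 = 42 - 2(30) = -18
g_8 = (-18) - 2(42) = -102
Sum = 6 + 6 + (-6) + (-18) + (-6) + 30 + 42 + (-18) + (-102) = -66

-66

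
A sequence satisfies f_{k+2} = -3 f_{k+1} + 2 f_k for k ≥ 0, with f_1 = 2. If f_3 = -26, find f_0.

Let f_0 = z.
f_2 = -6 + 2z
f_3 = 22 - 6z
So 22 - 6z = -26, giving z = 8.

8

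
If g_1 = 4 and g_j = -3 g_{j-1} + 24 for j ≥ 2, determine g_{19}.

The fixed point is 24/(1 + 3) = 6, so g_j - 6 = -3(g_{j-1} - 6).
Hence g_j = -2·(-3)^{j-1} + 6.
g_{19} = -2·(-3)^{18} + 6 = -2·387420489 + 6 = -774840972.

-774840972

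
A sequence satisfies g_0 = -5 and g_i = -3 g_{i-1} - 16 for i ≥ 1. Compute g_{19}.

1162261463

The fixed point is -16/(1 + 3) = -4, so g_i + 4 = -3(g_{i-1} + 4).
Hence g_i = -1·(-3)^i - 4.
g_{19} = -1·(-3)^{19} - 4 = -1·-1162261467 - 4 = 1162261463.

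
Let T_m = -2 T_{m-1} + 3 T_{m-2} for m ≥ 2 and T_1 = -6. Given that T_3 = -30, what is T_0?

Let T_0 = z.
T_2 = 12 + 3z
T_3 = -42 - 6z
So -42 - 6z = -30, giving z = -2.

-2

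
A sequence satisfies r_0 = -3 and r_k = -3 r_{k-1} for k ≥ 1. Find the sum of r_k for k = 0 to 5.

546

r_1 = -3*(-3) = 9
r_2 = -3*9 = -27
r_3 = -3*(-27) = 81
r_4 = -3*81 = -243
r_5 = -3*(-243) = 729
Sum = (-3) + 9 + (-27) + 81 + (-243) + 729 = 546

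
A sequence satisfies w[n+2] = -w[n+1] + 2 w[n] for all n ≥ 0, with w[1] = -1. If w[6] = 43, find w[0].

1

Let w[0] = v.
w[2] = 1 + 2v
w[3] = -3 - 2v
w[4] = 5 + 6v
w[5] = -11 - 10v
w[6] = 21 + 22v
So 21 + 22v = 43, giving v = 1.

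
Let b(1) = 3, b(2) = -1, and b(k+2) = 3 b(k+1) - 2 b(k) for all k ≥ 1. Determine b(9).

b(3) = 3*(-1) - 2*3 = -9
b(4) = 3*(-9) - 2*(-1) = -25
b(5) = 3*(-25) - 2*(-9) = -57
b(6) = 3*(-57) - 2*(-25) = -121
b(7) = 3*(-121) - 2*(-57) = -249
b(8) = 3*(-249) - 2*(-121) = -505
b(9) = 3*(-505) - 2*(-249) = -1017

-1017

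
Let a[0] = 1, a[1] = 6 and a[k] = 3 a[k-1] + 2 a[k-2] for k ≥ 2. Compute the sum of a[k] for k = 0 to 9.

a[2] = 3(6) + 2(1) = 20
a[3] = 3(20) + 2(6) = 72
a[4] = 3(72) + 2(20) = 256
a[5] = 3(256) + 2(72) = 912
a[6] = 3(912) + 2(256) = 3248
a[7] = 3(3248) + 2(912) = 11568
a[8] = 3(11568) + 2(3248) = 41200
a[9] = 3(41200) + 2(11568) = 146736
Sum = 1 + 6 + 20 + 72 + 256 + 912 + 3248 + 11568 + 41200 + 146736 = 204019

204019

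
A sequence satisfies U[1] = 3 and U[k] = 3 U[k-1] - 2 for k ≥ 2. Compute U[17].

86093443

The fixed point is -2/(1 - 3) = 1, so U[k] - 1 = 3(U[k-1] - 1).
Hence U[k] = 2·3^{k-1} + 1.
U[17] = 2·3^{16} + 1 = 2·43046721 + 1 = 86093443.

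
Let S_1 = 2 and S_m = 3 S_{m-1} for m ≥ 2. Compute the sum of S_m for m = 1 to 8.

6560

S_2 = 3*2 = 6
S_3 = 3*6 = 18
S_4 = 3*18 = 54
S_5 = 3*54 = 162
S_6 = 3*162 = 486
S_7 = 3*486 = 1458
S_8 = 3*1458 = 4374
Sum = 2 + 6 + 18 + 54 + 162 + 486 + 1458 + 4374 = 6560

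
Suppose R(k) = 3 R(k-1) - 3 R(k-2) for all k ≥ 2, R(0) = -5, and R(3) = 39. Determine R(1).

Let R(1) = z.
R(2) = 15 + 3z
R(3) = 45 + 6z
So 45 + 6z = 39, giving z = -1.

-1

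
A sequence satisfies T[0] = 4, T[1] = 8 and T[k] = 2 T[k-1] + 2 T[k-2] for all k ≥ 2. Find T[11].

199680

T[2] = 2(8) + 2(4) = 24
T[3] = 2(24) + 2(8) = 64
T[4] = 2(64) + 2(24) = 176
T[5] = 2(176) + 2(64) = 480
T[6] = 2(480) + 2(176) = 1312
T[7] = 2(1312) + 2(480) = 3584
T[8] = 2(3584) + 2(1312) = 9792
T[9] = 2(9792) + 2(3584) = 26752
T[10] = 2(26752) + 2(9792) = 73088
T[11] = 2(73088) + 2(26752) = 199680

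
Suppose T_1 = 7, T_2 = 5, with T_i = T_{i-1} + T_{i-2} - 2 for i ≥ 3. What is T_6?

32

T_3 = 5 + 7 - 2 = 10
T_4 = 10 + 5 - 2 = 13
T_5 = 13 + 10 - 2 = 21
T_6 = 21 + 13 - 2 = 32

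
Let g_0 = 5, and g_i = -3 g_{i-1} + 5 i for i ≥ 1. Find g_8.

g_1 = -3·5 + 5 = -10
g_2 = -3·(-10) + 10 = 40
g_3 = -3·40 + 15 = -105
g_4 = -3·(-105) + 20 = 335
g_5 = -3·335 + 25 = -980
g_6 = -3·(-980) + 30 = 2970
g_7 = -3·2970 + 35 = -8875
g_8 = -3·(-8875) + 40 = 26665

26665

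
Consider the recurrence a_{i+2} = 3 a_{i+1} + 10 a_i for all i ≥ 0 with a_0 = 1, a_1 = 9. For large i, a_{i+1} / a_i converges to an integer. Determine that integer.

5

The characteristic equation is r^2 - 3r - 10 = 0, which factors as (r - 5)(r + 2) = 0.
So the roots are 5 and -2. Since |5| > |-2| and the coefficient of 5^i is non-zero, the ratio tends to 5.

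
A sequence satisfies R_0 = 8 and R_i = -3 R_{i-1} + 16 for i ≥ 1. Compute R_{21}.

-41841412808

The fixed point is 16/(1 + 3) = 4, so R_i - 4 = -3(R_{i-1} - 4).
Hence R_i = 4·(-3)^i + 4.
R_{21} = 4·(-3)^{21} + 4 = 4·-10460353203 + 4 = -41841412808.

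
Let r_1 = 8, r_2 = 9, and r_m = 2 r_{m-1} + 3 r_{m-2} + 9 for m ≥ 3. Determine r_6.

r_3 = 2*9 + 3*8 + 9 = 51
r_4 = 2*51 + 3*9 + 9 = 138
r_5 = 2*138 + 3*51 + 9 = 438
r_6 = 2*438 + 3*138 + 9 = 1299

1299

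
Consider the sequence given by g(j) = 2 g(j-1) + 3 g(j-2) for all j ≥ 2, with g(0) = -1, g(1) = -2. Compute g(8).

g(2) = 2·(-2) + 3·(-1) = -7
g(3) = 2·(-7) + 3·(-2) = -20
g(4) = 2·(-20) + 3·(-7) = -61
g(5) = 2·(-61) + 3·(-20) = -182
g(6) = 2·(-182) + 3·(-61) = -547
g(7) = 2·(-547) + 3·(-182) = -1640
g(8) = 2·(-1640) + 3·(-547) = -4921

-4921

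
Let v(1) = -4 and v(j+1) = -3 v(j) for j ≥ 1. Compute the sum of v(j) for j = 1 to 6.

v(2) = -3(-4) = 12
v(3) = -3(12) = -36
v(4) = -3(-36) = 108
v(5) = -3(108) = -324
v(6) = -3(-324) = 972
Sum = (-4) + 12 + (-36) + 108 + (-324) + 972 = 728

728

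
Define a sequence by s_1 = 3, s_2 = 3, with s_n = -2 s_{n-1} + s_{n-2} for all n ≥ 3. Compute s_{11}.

s_3 = -2·3 + 3 = -3
s_4 = -2·(-3) + 3 = 9
s_5 = -2·9 + (-3) = -21
s_6 = -2·(-21) + 9 = 51
s_7 = -2·51 + (-21) = -123
s_8 = -2·(-123) + 51 = 297
s_9 = -2·297 + (-123) = -717
s_{10} = -2·(-717) + 297 = 1731
s_{11} = -2·1731 + (-717) = -4179

-4179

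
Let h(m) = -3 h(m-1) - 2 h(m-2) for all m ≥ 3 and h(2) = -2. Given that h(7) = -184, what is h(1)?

5

Let h(1) = v.
h(3) = 6 - 2v
h(4) = -14 + 6v
h(5) = 30 - 14v
h(6) = -62 + 30v
h(7) = 126 - 62v
So 126 - 62v = -184, giving v = 5.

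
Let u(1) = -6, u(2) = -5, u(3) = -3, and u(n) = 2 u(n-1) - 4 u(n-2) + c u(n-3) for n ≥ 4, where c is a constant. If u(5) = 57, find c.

-1

u(4) = 14 - 6c
u(5) = 40 - 17c
So 40 - 17c = 57, giving c = -1.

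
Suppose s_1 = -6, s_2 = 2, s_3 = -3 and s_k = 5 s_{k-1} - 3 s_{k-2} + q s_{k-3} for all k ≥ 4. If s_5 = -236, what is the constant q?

5

s_4 = -21 - 6q
s_5 = -96 - 28q
So -96 - 28q = -236, giving q = 5.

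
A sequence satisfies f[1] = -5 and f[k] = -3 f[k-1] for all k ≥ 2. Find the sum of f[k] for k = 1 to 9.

-24605

f[2] = -3*(-5) = 15
f[3] = -3*15 = -45
f[4] = -3*(-45) = 135
f[5] = -3*135 = -405
f[6] = -3*(-405) = 1215
f[7] = -3*1215 = -3645
f[8] = -3*(-3645) = 10935
f[9] = -3*10935 = -32805
Sum = (-5) + 15 + (-45) + 135 + (-405) + 1215 + (-3645) + 10935 + (-32805) = -24605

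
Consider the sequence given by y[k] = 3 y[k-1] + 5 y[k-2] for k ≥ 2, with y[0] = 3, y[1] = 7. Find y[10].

y[2] = 3(7) + 5(3) = 36
y[3] = 3(36) + 5(7) = 143
y[4] = 3(143) + 5(36) = 609
y[5] = 3(609) + 5(143) = 2542
y[6] = 3(2542) + 5(609) = 10671
y[7] = 3(10671) + 5(2542) = 44723
y[8] = 3(44723) + 5(10671) = 187524
y[9] = 3(187524) + 5(44723) = 786187
y[10] = 3(786187) + 5(187524) = 3296181

3296181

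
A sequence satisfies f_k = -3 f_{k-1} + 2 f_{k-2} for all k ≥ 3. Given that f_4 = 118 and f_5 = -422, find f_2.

8

Rearranging, f_{k-2} = (f_k + 3 f_{k-1}) / 2.
f_3 = (-422 + 3·118) / 2 = -68/2 = -34
f_2 = (118 + 3·(-34)) / 2 = 16/2 = 8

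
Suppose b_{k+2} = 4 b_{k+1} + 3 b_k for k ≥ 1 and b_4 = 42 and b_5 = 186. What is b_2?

Rearranging, b_{k-2} = (b_k - 4 b_{k-1}) / 3.
b_3 = (186 - 4*42) / 3 = 18/3 = 6
b_2 = (42 - 4*6) / 3 = 18/3 = 6

6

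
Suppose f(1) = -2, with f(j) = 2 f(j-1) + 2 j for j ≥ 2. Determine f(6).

f(2) = 2·(-2) + 4 = 0
f(3) = 2·0 + 6 = 6
f(4) = 2·6 + 8 = 20
f(5) = 2·20 + 10 = 50
f(6) = 2·50 + 12 = 112

112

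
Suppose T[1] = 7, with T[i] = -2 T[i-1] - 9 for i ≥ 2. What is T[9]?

T[2] = -2(7) - 9 = -23
T[3] = -2(-23) - 9 = 37
T[4] = -2(37) - 9 = -83
T[5] = -2(-83) - 9 = 157
T[6] = -2(157) - 9 = -323
T[7] = -2(-323) - 9 = 637
T[8] = -2(637) - 9 = -1283
T[9] = -2(-1283) - 9 = 2557

2557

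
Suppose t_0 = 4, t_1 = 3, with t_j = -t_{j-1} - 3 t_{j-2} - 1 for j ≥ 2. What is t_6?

-64

t_2 = -3 - 3*4 - 1 = -16
t_3 = -(-16) - 3*3 - 1 = 6
t_4 = -6 - 3*(-16) - 1 = 41
t_5 = -41 - 3*6 - 1 = -60
t_6 = -(-60) - 3*41 - 1 = -64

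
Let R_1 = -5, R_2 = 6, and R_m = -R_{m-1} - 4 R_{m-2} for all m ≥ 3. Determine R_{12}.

R_3 = -6 - 4(-5) = 14
R_4 = -14 - 4(6) = -38
R_5 = -(-38) - 4(14) = -18
R_6 = -(-18) - 4(-38) = 170
R_7 = -170 - 4(-18) = -98
R_8 = -(-98) - 4(170) = -582
R_9 = -(-582) - 4(-98) = 974
R_{10} = -974 - 4(-582) = 1354
R_{11} = -1354 - 4(974) = -5250
R_{12} = -(-5250) - 4(1354) = -166

-166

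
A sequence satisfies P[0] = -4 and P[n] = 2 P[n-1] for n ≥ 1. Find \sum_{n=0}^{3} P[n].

-60

P[1] = 2·(-4) = -8
P[2] = 2·(-8) = -16
P[3] = 2·(-16) = -32
Sum = (-4) + (-8) + (-16) + (-32) = -60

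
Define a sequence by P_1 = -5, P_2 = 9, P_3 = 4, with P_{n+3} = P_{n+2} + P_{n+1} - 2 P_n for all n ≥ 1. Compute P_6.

P_4 = 4 + 9 - 2·(-5) = 23
P_5 = 23 + 4 - 2·9 = 9
P_6 = 9 + 23 - 2·4 = 24

24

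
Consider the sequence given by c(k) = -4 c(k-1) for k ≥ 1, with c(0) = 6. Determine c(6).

24576

c(1) = -4(6) = -24
c(2) = -4(-24) = 96
c(3) = -4(96) = -384
c(4) = -4(-384) = 1536
c(5) = -4(1536) = -6144
c(6) = -4(-6144) = 24576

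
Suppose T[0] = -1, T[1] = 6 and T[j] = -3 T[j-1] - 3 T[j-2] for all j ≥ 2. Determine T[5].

27

T[2] = -3*6 - 3*(-1) = -15
T[3] = -3*(-15) - 3*6 = 27
T[4] = -3*27 - 3*(-15) = -36
T[5] = -3*(-36) - 3*27 = 27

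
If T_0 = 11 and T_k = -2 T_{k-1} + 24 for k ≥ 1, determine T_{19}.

-1572856

The fixed point is 24/(1 + 2) = 8, so T_k - 8 = -2(T_{k-1} - 8).
Hence T_k = 3·(-2)^k + 8.
T_{19} = 3·(-2)^{19} + 8 = 3·-524288 + 8 = -1572856.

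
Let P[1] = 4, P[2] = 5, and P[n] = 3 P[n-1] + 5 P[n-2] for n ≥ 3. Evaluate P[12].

12764605

P[3] = 3·5 + 5·4 = 35
P[4] = 3·35 + 5·5 = 130
P[5] = 3·130 + 5·35 = 565
P[6] = 3·565 + 5·130 = 2345
P[7] = 3·2345 + 5·565 = 9860
P[8] = 3·9860 + 5·2345 = 41305
P[9] = 3·41305 + 5·9860 = 173215
P[10] = 3·173215 + 5·41305 = 726170
P[11] = 3·726170 + 5·173215 = 3044585
P[12] = 3·3044585 + 5·726170 = 12764605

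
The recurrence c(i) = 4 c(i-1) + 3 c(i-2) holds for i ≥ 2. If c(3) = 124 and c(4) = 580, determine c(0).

4

Rearranging, c(i-2) = (c(i) - 4 c(i-1)) / 3.
c(2) = (580 - 4(124)) / 3 = 84/3 = 28
c(1) = (124 - 4(28)) / 3 = 12/3 = 4
c(0) = (28 - 4(4)) / 3 = 12/3 = 4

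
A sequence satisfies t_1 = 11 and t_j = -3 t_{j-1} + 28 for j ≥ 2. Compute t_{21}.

The fixed point is 28/(1 + 3) = 7, so t_j - 7 = -3(t_{j-1} - 7).
Hence t_j = 4·(-3)^{j-1} + 7.
t_{21} = 4·(-3)^{20} + 7 = 4·3486784401 + 7 = 13947137611.

13947137611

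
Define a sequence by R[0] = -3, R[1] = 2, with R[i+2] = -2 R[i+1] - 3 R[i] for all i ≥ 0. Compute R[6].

R[2] = -2(2) - 3(-3) = 5
R[3] = -2(5) - 3(2) = -16
R[4] = -2(-16) - 3(5) = 17
R[5] = -2(17) - 3(-16) = 14
R[6] = -2(14) - 3(17) = -79

-79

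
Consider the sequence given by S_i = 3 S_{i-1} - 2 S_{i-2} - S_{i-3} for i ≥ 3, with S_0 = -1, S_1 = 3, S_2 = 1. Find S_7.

-127

S_3 = 3(1) - 2(3) - (-1) = -2
S_4 = 3(-2) - 2(1) - 3 = -11
S_5 = 3(-11) - 2(-2) - 1 = -30
S_6 = 3(-30) - 2(-11) - (-2) = -66
S_7 = 3(-66) - 2(-30) - (-11) = -127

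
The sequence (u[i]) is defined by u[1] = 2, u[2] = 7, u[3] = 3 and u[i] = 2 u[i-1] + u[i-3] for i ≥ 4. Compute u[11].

2523

u[4] = 2*3 + 2 = 8
u[5] = 2*8 + 7 = 23
u[6] = 2*23 + 3 = 49
u[7] = 2*49 + 8 = 106
u[8] = 2*106 + 23 = 235
u[9] = 2*235 + 49 = 519
u[10] = 2*519 + 106 = 1144
u[11] = 2*1144 + 235 = 2523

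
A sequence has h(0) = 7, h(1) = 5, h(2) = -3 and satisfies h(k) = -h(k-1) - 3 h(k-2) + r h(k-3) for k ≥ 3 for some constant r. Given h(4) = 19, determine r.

h(3) = -12 + 7r
h(4) = 21 - 2r
So 21 - 2r = 19, giving r = 1.

1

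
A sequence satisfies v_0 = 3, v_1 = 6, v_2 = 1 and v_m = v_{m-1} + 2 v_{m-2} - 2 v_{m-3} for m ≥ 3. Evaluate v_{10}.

-59

v_3 = 1 + 2·6 - 2·3 = 7
v_4 = 7 + 2·1 - 2·6 = -3
v_5 = (-3) + 2·7 - 2·1 = 9
v_6 = 9 + 2·(-3) - 2·7 = -11
v_7 = (-11) + 2·9 - 2·(-3) = 13
v_8 = 13 + 2·(-11) - 2·9 = -27
v_9 = (-27) + 2·13 - 2·(-11) = 21
v_{10} = 21 + 2·(-27) - 2·13 = -59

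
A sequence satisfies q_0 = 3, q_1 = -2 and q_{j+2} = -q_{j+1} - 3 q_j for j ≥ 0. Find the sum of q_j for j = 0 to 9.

q_2 = -(-2) - 3·3 = -7
q_3 = -(-7) - 3·(-2) = 13
q_4 = -13 - 3·(-7) = 8
q_5 = -8 - 3·13 = -47
q_6 = -(-47) - 3·8 = 23
q_7 = -23 - 3·(-47) = 118
q_8 = -118 - 3·23 = -187
q_9 = -(-187) - 3·118 = -167
Sum = 3 + (-2) + (-7) + 13 + 8 + (-47) + 23 + 118 + (-187) + (-167) = -245

-245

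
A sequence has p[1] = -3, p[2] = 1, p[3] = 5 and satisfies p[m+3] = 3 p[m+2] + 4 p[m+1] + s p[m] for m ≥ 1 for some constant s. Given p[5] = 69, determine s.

p[4] = 19 - 3s
p[5] = 77 - 8s
So 77 - 8s = 69, giving s = 1.

1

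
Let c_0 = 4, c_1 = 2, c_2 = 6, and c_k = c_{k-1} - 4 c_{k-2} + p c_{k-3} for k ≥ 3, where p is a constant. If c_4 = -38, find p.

c_3 = -2 + 4p
c_4 = -26 + 6p
So -26 + 6p = -38, giving p = -2.

-2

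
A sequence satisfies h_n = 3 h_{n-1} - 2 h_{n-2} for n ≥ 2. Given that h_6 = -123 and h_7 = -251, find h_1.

1

Rearranging, h_{n-2} = (h_n - 3 h_{n-1}) / -2.
h_5 = (-251 - 3(-123)) / -2 = 118/-2 = -59
h_4 = (-123 - 3(-59)) / -2 = 54/-2 = -27
h_3 = (-59 - 3(-27)) / -2 = 22/-2 = -11
h_2 = (-27 - 3(-11)) / -2 = 6/-2 = -3
h_1 = (-11 - 3(-3)) / -2 = -2/-2 = 1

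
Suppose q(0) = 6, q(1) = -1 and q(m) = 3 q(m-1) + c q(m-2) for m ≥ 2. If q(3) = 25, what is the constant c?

q(2) = -3 + 6c
q(3) = -9 + 17c
So -9 + 17c = 25, giving c = 2.

2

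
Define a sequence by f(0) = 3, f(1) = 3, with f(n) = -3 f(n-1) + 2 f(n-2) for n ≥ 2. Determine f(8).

f(2) = -3·3 + 2·3 = -3
f(3) = -3·(-3) + 2·3 = 15
f(4) = -3·15 + 2·(-3) = -51
f(5) = -3·(-51) + 2·15 = 183
f(6) = -3·183 + 2·(-51) = -651
f(7) = -3·(-651) + 2·183 = 2319
f(8) = -3·2319 + 2·(-651) = -8259

-8259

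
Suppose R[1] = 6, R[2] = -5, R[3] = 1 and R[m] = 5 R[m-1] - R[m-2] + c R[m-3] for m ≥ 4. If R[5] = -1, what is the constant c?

R[4] = 10 + 6c
R[5] = 49 + 25c
So 49 + 25c = -1, giving c = -2.

-2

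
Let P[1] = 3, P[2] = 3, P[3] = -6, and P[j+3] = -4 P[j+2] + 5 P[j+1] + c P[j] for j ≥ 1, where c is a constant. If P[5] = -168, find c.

P[4] = 39 + 3c
P[5] = -186 - 9c
So -186 - 9c = -168, giving c = -2.

-2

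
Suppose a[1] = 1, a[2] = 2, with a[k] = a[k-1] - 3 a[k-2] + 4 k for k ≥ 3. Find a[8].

a[3] = 2 - 3*1 + 12 = 11
a[4] = 11 - 3*2 + 16 = 21
a[5] = 21 - 3*11 + 20 = 8
a[6] = 8 - 3*21 + 24 = -31
a[7] = (-31) - 3*8 + 28 = -27
a[8] = (-27) - 3*(-31) + 32 = 98

98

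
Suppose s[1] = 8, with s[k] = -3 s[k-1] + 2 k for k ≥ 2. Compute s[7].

5198

s[2] = -3*8 + 4 = -20
s[3] = -3*(-20) + 6 = 66
s[4] = -3*66 + 8 = -190
s[5] = -3*(-190) + 10 = 580
s[6] = -3*580 + 12 = -1728
s[7] = -3*(-1728) + 14 = 5198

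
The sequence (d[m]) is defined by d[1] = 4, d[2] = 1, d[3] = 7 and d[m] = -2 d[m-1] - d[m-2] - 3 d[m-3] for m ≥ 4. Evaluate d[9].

949

d[4] = -2·7 - 1 - 3·4 = -27
d[5] = -2·(-27) - 7 - 3·1 = 44
d[6] = -2·44 - (-27) - 3·7 = -82
d[7] = -2·(-82) - 44 - 3·(-27) = 201
d[8] = -2·201 - (-82) - 3·44 = -452
d[9] = -2·(-452) - 201 - 3·(-82) = 949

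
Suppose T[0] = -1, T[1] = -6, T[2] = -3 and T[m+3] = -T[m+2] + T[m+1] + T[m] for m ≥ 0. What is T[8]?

-9

T[3] = -(-3) + (-6) + (-1) = -4
T[4] = -(-4) + (-3) + (-6) = -5
T[5] = -(-5) + (-4) + (-3) = -2
T[6] = -(-2) + (-5) + (-4) = -7
T[7] = -(-7) + (-2) + (-5) = 0
T[8] = -0 + (-7) + (-2) = -9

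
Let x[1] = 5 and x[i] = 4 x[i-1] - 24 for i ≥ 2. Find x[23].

-52776558133240

The fixed point is -24/(1 - 4) = 8, so x[i] - 8 = 4(x[i-1] - 8).
Hence x[i] = -3·4^{i-1} + 8.
x[23] = -3·4^{22} + 8 = -3·17592186044416 + 8 = -52776558133240.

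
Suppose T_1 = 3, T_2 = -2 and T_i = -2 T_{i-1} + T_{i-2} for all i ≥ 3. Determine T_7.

227

T_3 = -2(-2) + 3 = 7
T_4 = -2(7) + (-2) = -16
T_5 = -2(-16) + 7 = 39
T_6 = -2(39) + (-16) = -94
T_7 = -2(-94) + 39 = 227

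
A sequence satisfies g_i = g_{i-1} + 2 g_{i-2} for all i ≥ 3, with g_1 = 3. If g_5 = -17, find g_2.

Let g_2 = x.
g_3 = 6 + x
g_4 = 6 + 3x
g_5 = 18 + 5x
So 18 + 5x = -17, giving x = -7.

-7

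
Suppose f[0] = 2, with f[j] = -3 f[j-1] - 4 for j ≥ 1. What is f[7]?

-6562

f[1] = -3·2 - 4 = -10
f[2] = -3·(-10) - 4 = 26
f[3] = -3·26 - 4 = -82
f[4] = -3·(-82) - 4 = 242
f[5] = -3·242 - 4 = -730
f[6] = -3·(-730) - 4 = 2186
f[7] = -3·2186 - 4 = -6562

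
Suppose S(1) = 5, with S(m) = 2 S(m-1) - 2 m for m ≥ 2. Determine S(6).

S(2) = 2(5) - 4 = 6
S(3) = 2(6) - 6 = 6
S(4) = 2(6) - 8 = 4
S(5) = 2(4) - 10 = -2
S(6) = 2(-2) - 12 = -16

-16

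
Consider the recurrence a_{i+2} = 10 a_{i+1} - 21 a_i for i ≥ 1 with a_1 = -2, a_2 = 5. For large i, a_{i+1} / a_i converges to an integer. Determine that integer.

The characteristic equation is r^2 - 10r + 21 = 0, which factors as (r - 7)(r - 3) = 0.
So the roots are 7 and 3. Since |7| > |3| and the coefficient of 7^i is non-zero, the ratio tends to 7.

7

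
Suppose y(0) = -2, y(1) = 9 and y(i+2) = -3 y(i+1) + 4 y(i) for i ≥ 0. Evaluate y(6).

-9011

y(2) = -3·9 + 4·(-2) = -35
y(3) = -3·(-35) + 4·9 = 141
y(4) = -3·141 + 4·(-35) = -563
y(5) = -3·(-563) + 4·141 = 2253
y(6) = -3·2253 + 4·(-563) = -9011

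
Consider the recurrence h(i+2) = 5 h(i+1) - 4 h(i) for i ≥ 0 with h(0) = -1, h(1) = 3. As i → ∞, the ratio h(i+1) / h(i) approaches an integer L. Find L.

4

The characteristic equation is r^2 - 5r + 4 = 0, which factors as (r - 4)(r - 1) = 0.
So the roots are 4 and 1. Since |4| > |1| and the coefficient of 4^i is non-zero, the ratio tends to 4.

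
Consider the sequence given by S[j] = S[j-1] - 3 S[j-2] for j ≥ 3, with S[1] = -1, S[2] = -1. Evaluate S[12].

S[3] = (-1) - 3·(-1) = 2
S[4] = 2 - 3·(-1) = 5
S[5] = 5 - 3·2 = -1
S[6] = (-1) - 3·5 = -16
S[7] = (-16) - 3·(-1) = -13
S[8] = (-13) - 3·(-16) = 35
S[9] = 35 - 3·(-13) = 74
S[10] = 74 - 3·35 = -31
S[11] = (-31) - 3·74 = -253
S[12] = (-253) - 3·(-31) = -160

-160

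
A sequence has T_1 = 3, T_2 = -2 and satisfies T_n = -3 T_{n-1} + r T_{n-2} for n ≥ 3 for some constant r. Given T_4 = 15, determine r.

T_3 = 6 + 3r
T_4 = -18 - 11r
So -18 - 11r = 15, giving r = -3.

-3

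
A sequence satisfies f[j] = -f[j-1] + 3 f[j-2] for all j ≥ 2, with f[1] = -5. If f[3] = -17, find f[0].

-1

Let f[0] = y.
f[2] = 5 + 3y
f[3] = -20 - 3y
So -20 - 3y = -17, giving y = -1.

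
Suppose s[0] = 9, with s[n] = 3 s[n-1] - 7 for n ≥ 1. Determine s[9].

s[1] = 3·9 - 7 = 20
s[2] = 3·20 - 7 = 53
s[3] = 3·53 - 7 = 152
s[4] = 3·152 - 7 = 449
s[5] = 3·449 - 7 = 1340
s[6] = 3·1340 - 7 = 4013
s[7] = 3·4013 - 7 = 12032
s[8] = 3·12032 - 7 = 36089
s[9] = 3·36089 - 7 = 108260

108260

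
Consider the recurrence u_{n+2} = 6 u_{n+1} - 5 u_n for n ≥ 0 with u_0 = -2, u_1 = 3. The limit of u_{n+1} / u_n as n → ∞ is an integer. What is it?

5

The characteristic equation is r^2 - 6r + 5 = 0, which factors as (r - 5)(r - 1) = 0.
So the roots are 5 and 1. Since |5| > |1| and the coefficient of 5^n is non-zero, the ratio tends to 5.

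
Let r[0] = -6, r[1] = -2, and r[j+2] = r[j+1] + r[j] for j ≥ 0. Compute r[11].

-508

r[2] = (-2) + (-6) = -8
r[3] = (-8) + (-2) = -10
r[4] = (-10) + (-8) = -18
r[5] = (-18) + (-10) = -28
r[6] = (-28) + (-18) = -46
r[7] = (-46) + (-28) = -74
r[8] = (-74) + (-46) = -120
r[9] = (-120) + (-74) = -194
r[10] = (-194) + (-120) = -314
r[11] = (-314) + (-194) = -508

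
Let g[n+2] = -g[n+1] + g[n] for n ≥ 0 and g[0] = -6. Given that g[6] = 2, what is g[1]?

Let g[1] = z.
g[2] = -6 - z
g[3] = 6 + 2z
g[4] = -12 - 3z
g[5] = 18 + 5z
g[6] = -30 - 8z
So -30 - 8z = 2, giving z = -4.

-4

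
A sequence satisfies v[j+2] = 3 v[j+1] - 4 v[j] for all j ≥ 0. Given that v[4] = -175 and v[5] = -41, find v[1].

-5

Rearranging, v[j-2] = (v[j] - 3 v[j-1]) / -4.
v[3] = (-41 - 3*(-175)) / -4 = 484/-4 = -121
v[2] = (-175 - 3*(-121)) / -4 = 188/-4 = -47
v[1] = (-121 - 3*(-47)) / -4 = 20/-4 = -5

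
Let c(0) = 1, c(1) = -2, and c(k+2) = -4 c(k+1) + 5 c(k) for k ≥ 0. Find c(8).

195313

c(2) = -4·(-2) + 5·1 = 13
c(3) = -4·13 + 5·(-2) = -62
c(4) = -4·(-62) + 5·13 = 313
c(5) = -4·313 + 5·(-62) = -1562
c(6) = -4·(-1562) + 5·313 = 7813
c(7) = -4·7813 + 5·(-1562) = -39062
c(8) = -4·(-39062) + 5·7813 = 195313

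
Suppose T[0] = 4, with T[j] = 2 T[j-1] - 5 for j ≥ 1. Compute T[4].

T[1] = 2·4 - 5 = 3
T[2] = 2·3 - 5 = 1
T[3] = 2·1 - 5 = -3
T[4] = 2·(-3) - 5 = -11

-11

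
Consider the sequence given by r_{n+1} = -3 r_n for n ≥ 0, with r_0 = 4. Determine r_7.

r_1 = -3*4 = -12
r_2 = -3*(-12) = 36
r_3 = -3*36 = -108
r_4 = -3*(-108) = 324
r_5 = -3*324 = -972
r_6 = -3*(-972) = 2916
r_7 = -3*2916 = -8748

-8748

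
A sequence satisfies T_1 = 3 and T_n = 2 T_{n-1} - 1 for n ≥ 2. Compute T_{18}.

262145

The fixed point is -1/(1 - 2) = 1, so T_n - 1 = 2(T_{n-1} - 1).
Hence T_n = 2·2^{n-1} + 1.
T_{18} = 2·2^{17} + 1 = 2·131072 + 1 = 262145.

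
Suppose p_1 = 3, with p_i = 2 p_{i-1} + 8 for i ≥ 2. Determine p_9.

2808

p_2 = 2*3 + 8 = 14
p_3 = 2*14 + 8 = 36
p_4 = 2*36 + 8 = 80
p_5 = 2*80 + 8 = 168
p_6 = 2*168 + 8 = 344
p_7 = 2*344 + 8 = 696
p_8 = 2*696 + 8 = 1400
p_9 = 2*1400 + 8 = 2808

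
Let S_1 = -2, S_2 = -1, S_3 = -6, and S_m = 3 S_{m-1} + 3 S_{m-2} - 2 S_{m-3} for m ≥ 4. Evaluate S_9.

-11922

S_4 = 3(-6) + 3(-1) - 2(-2) = -17
S_5 = 3(-17) + 3(-6) - 2(-1) = -67
S_6 = 3(-67) + 3(-17) - 2(-6) = -240
S_7 = 3(-240) + 3(-67) - 2(-17) = -887
S_8 = 3(-887) + 3(-240) - 2(-67) = -3247
S_9 = 3(-3247) + 3(-887) - 2(-240) = -11922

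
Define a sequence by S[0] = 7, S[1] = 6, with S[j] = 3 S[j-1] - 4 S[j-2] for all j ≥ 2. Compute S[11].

S[2] = 3(6) - 4(7) = -10
S[3] = 3(-10) - 4(6) = -54
S[4] = 3(-54) - 4(-10) = -122
S[5] = 3(-122) - 4(-54) = -150
S[6] = 3(-150) - 4(-122) = 38
S[7] = 3(38) - 4(-150) = 714
S[8] = 3(714) - 4(38) = 1990
S[9] = 3(1990) - 4(714) = 3114
S[10] = 3(3114) - 4(1990) = 1382
S[11] = 3(1382) - 4(3114) = -8310

-8310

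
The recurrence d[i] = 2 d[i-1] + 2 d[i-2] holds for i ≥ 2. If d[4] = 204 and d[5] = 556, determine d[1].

9

Rearranging, d[i-2] = (d[i] - 2 d[i-1]) / 2.
d[3] = (556 - 2·204) / 2 = 148/2 = 74
d[2] = (204 - 2·74) / 2 = 56/2 = 28
d[1] = (74 - 2·28) / 2 = 18/2 = 9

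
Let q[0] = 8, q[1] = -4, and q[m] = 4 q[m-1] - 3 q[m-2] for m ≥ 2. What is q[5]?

-1444

q[2] = 4(-4) - 3(8) = -40
q[3] = 4(-40) - 3(-4) = -148
q[4] = 4(-148) - 3(-40) = -472
q[5] = 4(-472) - 3(-148) = -1444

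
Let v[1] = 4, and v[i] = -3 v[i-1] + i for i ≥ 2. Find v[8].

v[2] = -3*4 + 2 = -10
v[3] = -3*(-10) + 3 = 33
v[4] = -3*33 + 4 = -95
v[5] = -3*(-95) + 5 = 290
v[6] = -3*290 + 6 = -864
v[7] = -3*(-864) + 7 = 2599
v[8] = -3*2599 + 8 = -7789

-7789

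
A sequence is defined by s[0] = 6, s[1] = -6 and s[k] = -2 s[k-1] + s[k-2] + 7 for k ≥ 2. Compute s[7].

s[2] = -2(-6) + 6 + 7 = 25
s[3] = -2(25) + (-6) + 7 = -49
s[4] = -2(-49) + 25 + 7 = 130
s[5] = -2(130) + (-49) + 7 = -302
s[6] = -2(-302) + 130 + 7 = 741
s[7] = -2(741) + (-302) + 7 = -1777

-1777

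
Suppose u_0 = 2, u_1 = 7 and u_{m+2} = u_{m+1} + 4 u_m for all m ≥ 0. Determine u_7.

1787

u_2 = 7 + 4*2 = 15
u_3 = 15 + 4*7 = 43
u_4 = 43 + 4*15 = 103
u_5 = 103 + 4*43 = 275
u_6 = 275 + 4*103 = 687
u_7 = 687 + 4*275 = 1787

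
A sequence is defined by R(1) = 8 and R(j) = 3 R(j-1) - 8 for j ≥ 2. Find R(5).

328

R(2) = 3*8 - 8 = 16
R(3) = 3*16 - 8 = 40
R(4) = 3*40 - 8 = 112
R(5) = 3*112 - 8 = 328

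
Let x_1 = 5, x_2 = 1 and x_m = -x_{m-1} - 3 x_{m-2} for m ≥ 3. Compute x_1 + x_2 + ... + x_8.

x_3 = -1 - 3*5 = -16
x_4 = -(-16) - 3*1 = 13
x_5 = -13 - 3*(-16) = 35
x_6 = -35 - 3*13 = -74
x_7 = -(-74) - 3*35 = -31
x_8 = -(-31) - 3*(-74) = 253
Sum = 5 + 1 + (-16) + 13 + 35 + (-74) + (-31) + 253 = 186

186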